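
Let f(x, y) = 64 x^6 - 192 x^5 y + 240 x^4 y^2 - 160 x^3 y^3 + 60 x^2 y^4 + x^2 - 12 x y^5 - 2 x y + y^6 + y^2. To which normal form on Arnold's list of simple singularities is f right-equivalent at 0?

A_{5}

The Hessian of f at 0 is [[2, -2], [-2, 2]] with rank 1, so corank 1. A Groebner basis of the Jacobian ideal J(f) in C{x,y} is {y^5, x - y}; counting standard monomials gives mu = 5. Corank 1: A-series; mu = 5 gives A_5.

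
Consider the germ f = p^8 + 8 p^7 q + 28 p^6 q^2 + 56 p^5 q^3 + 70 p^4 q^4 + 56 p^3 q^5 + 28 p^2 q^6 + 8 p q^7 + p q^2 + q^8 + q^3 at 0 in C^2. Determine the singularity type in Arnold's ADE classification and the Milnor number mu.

The Hessian of f at 0 has rank 0. Corank 2; j^3 = q^2*(p + q) has shape L^2 M (L != M), so D-series; mu = 9 gives D_9.

Type D_{9}, Milnor number mu = 9.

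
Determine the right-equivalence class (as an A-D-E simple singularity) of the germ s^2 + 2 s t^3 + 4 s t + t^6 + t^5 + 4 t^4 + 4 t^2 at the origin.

A_{4}

The Hessian of f at 0 has rank 1. Corank 1: A-series; mu = 4 gives A_4.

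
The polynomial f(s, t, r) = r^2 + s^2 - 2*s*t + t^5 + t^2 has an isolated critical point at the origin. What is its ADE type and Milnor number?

Type A4, Milnor number mu = 4.

The Hessian of f at 0 has rank 2. Corank 1: A-series; mu = 4 gives A_4.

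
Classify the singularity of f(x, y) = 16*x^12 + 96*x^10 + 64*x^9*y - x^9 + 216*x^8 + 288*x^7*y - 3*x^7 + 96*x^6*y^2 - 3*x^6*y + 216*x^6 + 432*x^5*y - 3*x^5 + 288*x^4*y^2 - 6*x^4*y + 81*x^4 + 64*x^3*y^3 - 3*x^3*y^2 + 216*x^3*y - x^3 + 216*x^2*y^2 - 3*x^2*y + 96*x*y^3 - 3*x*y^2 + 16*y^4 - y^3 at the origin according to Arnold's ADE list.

E_{6}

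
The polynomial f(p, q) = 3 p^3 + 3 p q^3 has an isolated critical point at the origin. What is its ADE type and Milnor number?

Type E_{7}, Milnor number mu = 7.

The Hessian of f at 0 is [[0, 0], [0, 0]] with rank 0, so corank 2. A Groebner basis of the Jacobian ideal J(f) in C{p,q} is {p^3, p*q^2, 3*p^2 + q^3}; counting standard monomials gives mu = 7. Corank 2; j^3 = 3*p^3 is a perfect cube, so E-series; the 4-jet and mu = 7 give E_7.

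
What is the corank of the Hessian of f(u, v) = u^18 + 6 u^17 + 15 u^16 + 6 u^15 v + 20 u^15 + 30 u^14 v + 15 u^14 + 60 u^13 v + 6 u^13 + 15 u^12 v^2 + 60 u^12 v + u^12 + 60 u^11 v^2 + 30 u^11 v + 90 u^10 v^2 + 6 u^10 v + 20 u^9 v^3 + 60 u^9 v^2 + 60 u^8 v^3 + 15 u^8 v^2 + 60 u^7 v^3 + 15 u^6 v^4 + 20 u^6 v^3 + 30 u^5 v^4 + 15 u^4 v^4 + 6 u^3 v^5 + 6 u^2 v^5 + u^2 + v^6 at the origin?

1

Hessian at 0 has rank 1.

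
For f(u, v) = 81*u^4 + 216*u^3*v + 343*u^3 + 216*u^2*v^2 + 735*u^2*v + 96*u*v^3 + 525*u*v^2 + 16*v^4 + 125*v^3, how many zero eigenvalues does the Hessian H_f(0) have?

2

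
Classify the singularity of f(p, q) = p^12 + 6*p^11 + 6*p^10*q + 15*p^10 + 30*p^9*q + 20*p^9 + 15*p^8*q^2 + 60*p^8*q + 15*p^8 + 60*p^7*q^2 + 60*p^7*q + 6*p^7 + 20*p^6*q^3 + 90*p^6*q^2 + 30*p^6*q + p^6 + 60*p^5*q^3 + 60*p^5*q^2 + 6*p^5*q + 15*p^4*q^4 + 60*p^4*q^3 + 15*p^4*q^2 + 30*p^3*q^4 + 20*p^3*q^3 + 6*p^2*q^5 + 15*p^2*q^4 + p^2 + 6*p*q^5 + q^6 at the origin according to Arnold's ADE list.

The Hessian of f at 0 has rank 1. Corank 1: A-series; mu = 5 gives A_5.

A_5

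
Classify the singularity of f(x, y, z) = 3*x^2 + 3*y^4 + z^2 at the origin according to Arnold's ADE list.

The Hessian of f at 0 has rank 2. Corank 1: A-series; mu = 3 gives A_3.

A_3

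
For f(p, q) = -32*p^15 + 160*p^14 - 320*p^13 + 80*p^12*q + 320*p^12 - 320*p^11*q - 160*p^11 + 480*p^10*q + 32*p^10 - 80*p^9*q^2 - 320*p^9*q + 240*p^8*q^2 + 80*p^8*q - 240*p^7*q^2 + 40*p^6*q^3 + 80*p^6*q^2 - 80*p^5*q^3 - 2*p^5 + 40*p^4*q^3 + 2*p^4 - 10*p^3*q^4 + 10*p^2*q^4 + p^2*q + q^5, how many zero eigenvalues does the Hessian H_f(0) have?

2

Hessian at 0 has rank 0.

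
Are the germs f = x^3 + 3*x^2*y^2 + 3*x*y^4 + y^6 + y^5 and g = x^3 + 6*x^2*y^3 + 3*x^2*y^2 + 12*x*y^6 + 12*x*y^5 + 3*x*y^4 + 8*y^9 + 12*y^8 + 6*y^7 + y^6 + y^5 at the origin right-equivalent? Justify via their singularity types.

The Hessian of f at 0 has rank 0. Corank 2; j^3 = x^3 is a perfect cube, so E-series; the 5-jet and mu = 8 give E_8. The Hessian of g at 0 has rank 0. Corank 2; j^3 = x^3 is a perfect cube, so E-series; the 5-jet and mu = 8 give E_8. Both have type E_8, hence right-equivalent.

Yes.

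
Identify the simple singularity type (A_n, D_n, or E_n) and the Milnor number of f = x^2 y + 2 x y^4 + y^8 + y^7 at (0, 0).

Type D9, Milnor number mu = 9.

The Hessian of f at 0 has rank 0. Corank 2; j^3 = x^2*y has shape L^2 M (L != M), so D-series; mu = 9 gives D_9.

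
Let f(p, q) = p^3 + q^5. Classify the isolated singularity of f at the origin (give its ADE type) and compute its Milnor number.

Type E_{8}, Milnor number mu = 8.

The Hessian of f at 0 is [[0, 0], [0, 0]] with rank 0, so corank 2. A Groebner basis of the Jacobian ideal J(f) in C{p,q} is {q^4, p^2}; counting standard monomials gives mu = 8. Corank 2; j^3 = p^3 is a perfect cube, so E-series; the 5-jet and mu = 8 give E_8.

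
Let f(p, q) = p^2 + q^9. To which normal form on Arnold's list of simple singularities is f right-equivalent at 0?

A_8

The Hessian of f at 0 is [[2, 0], [0, 0]] with rank 1, so corank 1. A Groebner basis of the Jacobian ideal J(f) in C{p,q} is {q^8, p}; counting standard monomials gives mu = 8. Corank 1: A-series; mu = 8 gives A_8.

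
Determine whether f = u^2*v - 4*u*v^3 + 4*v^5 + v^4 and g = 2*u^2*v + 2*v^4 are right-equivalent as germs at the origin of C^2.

Yes.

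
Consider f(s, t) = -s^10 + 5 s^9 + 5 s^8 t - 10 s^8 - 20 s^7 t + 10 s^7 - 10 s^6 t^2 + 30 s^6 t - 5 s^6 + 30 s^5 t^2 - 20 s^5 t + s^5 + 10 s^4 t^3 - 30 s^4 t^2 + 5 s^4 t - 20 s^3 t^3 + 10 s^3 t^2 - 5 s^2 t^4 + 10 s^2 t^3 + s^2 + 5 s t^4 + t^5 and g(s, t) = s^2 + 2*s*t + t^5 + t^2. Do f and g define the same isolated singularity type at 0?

The Hessian of f at 0 has rank 1. Corank 1: A-series; mu = 4 gives A_4. The Hessian of g at 0 has rank 1. Corank 1: A-series; mu = 4 gives A_4. Both have type A_4, hence right-equivalent.

Yes.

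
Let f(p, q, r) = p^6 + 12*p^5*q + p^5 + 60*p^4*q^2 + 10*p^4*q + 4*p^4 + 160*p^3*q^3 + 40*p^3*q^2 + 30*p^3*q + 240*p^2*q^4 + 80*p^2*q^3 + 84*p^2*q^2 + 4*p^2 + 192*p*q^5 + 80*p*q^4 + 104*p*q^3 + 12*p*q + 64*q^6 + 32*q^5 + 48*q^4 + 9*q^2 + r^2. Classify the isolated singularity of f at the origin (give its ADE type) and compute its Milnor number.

The Hessian of f at 0 has rank 2. Corank 1: A-series; mu = 4 gives A_4.

Type A4, Milnor number mu = 4.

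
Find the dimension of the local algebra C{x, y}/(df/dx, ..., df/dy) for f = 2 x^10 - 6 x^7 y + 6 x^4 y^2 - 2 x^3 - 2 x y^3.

7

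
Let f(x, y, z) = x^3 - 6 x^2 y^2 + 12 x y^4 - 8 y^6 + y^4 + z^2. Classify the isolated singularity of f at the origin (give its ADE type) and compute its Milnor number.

The Hessian of f at 0 has rank 1. Corank 2; j^3 = x^3 is a perfect cube, so E-series; the 4-jet and mu = 6 give E_6.

Type E6, Milnor number mu = 6.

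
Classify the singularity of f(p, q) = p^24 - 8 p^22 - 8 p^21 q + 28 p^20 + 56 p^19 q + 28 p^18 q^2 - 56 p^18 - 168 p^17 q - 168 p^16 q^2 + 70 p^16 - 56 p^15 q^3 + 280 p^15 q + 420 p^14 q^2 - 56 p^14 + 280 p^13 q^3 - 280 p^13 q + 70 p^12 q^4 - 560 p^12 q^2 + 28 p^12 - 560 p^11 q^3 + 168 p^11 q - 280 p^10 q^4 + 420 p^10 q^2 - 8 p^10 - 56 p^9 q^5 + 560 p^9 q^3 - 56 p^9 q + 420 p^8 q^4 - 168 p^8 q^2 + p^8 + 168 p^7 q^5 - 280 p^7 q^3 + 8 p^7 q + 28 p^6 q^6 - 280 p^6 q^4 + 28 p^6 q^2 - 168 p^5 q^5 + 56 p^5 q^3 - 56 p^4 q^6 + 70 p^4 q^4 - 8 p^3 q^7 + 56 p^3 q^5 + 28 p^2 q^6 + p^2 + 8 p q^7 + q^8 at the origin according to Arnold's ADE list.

A7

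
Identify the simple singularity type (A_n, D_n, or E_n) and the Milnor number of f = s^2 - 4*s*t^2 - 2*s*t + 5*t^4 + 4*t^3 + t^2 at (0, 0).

Type A_{3}, Milnor number mu = 3.

The Hessian of f at 0 is [[2, -2], [-2, 2]] with rank 1, so corank 1. A Groebner basis of the Jacobian ideal J(f) in C{s,t} is {s^2 - s/2 + t/2, s*t - s/2 + t/2, -s/2 + t^2 + t/2}; counting standard monomials gives mu = 3. Corank 1: A-series; mu = 3 gives A_3.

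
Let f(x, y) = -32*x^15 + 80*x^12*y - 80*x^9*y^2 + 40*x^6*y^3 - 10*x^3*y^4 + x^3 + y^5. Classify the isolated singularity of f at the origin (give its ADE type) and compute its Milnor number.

Type E_{8}, Milnor number mu = 8.

The Hessian of f at 0 is [[0, 0], [0, 0]] with rank 0, so corank 2. A Groebner basis of the Jacobian ideal J(f) in C{x,y} is {y^4, x^2}; counting standard monomials gives mu = 8. Corank 2; j^3 = x^3 is a perfect cube, so E-series; the 5-jet and mu = 8 give E_8.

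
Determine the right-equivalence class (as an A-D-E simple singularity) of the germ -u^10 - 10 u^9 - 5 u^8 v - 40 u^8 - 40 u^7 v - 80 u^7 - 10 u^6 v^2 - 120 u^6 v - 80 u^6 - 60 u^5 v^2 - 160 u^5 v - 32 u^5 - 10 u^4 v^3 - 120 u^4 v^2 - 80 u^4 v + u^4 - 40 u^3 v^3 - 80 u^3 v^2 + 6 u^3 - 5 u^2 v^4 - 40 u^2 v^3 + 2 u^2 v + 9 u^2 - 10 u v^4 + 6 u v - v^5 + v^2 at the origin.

A_4

The Hessian of f at 0 is [[18, 6], [6, 2]] with rank 1, so corank 1. A Groebner basis of the Jacobian ideal J(f) in C{u,v} is {243*u/2 + v^3 + 9*v^2/2 + 81*v/2, u^2 + 3*u + v, u*v - 9*u/2 + v^2/6 - 3*v/2}; counting standard monomials gives mu = 4. Corank 1: A-series; mu = 4 gives A_4.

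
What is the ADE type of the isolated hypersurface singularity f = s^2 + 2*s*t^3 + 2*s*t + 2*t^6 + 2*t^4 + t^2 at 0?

The Hessian of f at 0 has rank 1. Corank 1: A-series; mu = 5 gives A_5.

A_{5}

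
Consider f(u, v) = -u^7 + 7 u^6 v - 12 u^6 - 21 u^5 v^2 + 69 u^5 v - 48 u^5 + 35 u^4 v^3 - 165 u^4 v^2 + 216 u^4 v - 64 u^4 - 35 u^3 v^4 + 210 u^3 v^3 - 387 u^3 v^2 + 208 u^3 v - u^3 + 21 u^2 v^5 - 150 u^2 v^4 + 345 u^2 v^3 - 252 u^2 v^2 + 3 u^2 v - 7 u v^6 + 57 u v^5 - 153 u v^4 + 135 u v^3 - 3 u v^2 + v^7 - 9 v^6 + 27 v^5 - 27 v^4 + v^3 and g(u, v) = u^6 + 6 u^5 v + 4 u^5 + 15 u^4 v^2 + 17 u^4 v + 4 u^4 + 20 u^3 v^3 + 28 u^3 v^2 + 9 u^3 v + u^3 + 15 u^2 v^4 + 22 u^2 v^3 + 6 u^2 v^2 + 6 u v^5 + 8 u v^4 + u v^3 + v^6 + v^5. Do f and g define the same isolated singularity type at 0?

Yes.

The Hessian of f at 0 has rank 0. Corank 2; j^3 = -(u - v)^3 is a perfect cube, so E-series; the 4-jet and mu = 7 give E_7. The Hessian of g at 0 has rank 0. Corank 2; j^3 = u^3 is a perfect cube, so E-series; the 4-jet and mu = 7 give E_7. Both have type E_7, hence right-equivalent.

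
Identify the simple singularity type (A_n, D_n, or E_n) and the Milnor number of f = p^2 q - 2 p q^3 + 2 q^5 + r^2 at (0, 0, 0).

Type D_6, Milnor number mu = 6.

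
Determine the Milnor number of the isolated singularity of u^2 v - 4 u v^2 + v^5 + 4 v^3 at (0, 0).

6

The Hessian of f at 0 has rank 0. Corank 2; j^3 = v*(u - 2*v)^2 has shape L^2 M (L != M), so D-series; mu = 6 gives D_6.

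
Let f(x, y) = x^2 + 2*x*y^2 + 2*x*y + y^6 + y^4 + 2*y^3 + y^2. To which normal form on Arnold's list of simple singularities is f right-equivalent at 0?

A_5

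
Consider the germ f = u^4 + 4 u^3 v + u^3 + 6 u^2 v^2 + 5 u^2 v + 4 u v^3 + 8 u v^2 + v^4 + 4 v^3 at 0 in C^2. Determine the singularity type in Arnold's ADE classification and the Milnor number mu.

The Hessian of f at 0 has rank 0. Corank 2; j^3 = (u + v)*(u + 2*v)^2 has shape L^2 M (L != M), so D-series; mu = 5 gives D_5.

Type D5, Milnor number mu = 5.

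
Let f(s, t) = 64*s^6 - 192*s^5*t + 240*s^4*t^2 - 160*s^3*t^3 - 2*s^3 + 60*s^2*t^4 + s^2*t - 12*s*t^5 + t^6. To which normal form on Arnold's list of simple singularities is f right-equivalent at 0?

D_7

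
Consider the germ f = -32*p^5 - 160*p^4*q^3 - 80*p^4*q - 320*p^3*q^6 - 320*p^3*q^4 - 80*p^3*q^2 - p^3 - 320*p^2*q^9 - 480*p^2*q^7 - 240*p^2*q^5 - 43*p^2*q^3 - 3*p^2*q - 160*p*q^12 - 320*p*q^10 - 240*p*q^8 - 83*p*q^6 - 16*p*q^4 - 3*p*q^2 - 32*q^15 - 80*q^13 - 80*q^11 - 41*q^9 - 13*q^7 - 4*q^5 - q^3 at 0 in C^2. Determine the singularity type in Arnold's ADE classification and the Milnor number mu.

Type E_{8}, Milnor number mu = 8.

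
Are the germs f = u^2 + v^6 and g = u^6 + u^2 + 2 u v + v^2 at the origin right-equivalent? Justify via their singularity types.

Yes.

The Hessian of f at 0 is [[2, 0], [0, 0]] with rank 1, so corank 1. A Groebner basis of the Jacobian ideal J(f) in C{u,v} is {v^5, u}; counting standard monomials gives mu = 5. Corank 1: A-series; mu = 5 gives A_5. The Hessian of g at 0 is [[2, 2], [2, 2]] with rank 1, so corank 1. A Groebner basis of the Jacobian ideal J(g) in C{u,v} is {v^5, u + v}; counting standard monomials gives mu = 5. Corank 1: A-series; mu = 5 gives A_5. Both have type A_5, hence right-equivalent.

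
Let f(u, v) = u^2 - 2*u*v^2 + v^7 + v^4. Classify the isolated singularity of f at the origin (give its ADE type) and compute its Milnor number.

The Hessian of f at 0 has rank 1. Corank 1: A-series; mu = 6 gives A_6.

Type A_{6}, Milnor number mu = 6.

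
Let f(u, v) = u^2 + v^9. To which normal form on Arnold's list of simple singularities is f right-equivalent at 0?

A8

The Hessian of f at 0 is [[2, 0], [0, 0]] with rank 1, so corank 1. A Groebner basis of the Jacobian ideal J(f) in C{u,v} is {v^8, u}; counting standard monomials gives mu = 8. Corank 1: A-series; mu = 8 gives A_8.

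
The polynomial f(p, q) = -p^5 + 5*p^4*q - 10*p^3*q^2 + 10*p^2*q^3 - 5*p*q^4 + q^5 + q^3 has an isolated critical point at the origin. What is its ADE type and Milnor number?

The Hessian of f at 0 has rank 0. Corank 2; j^3 = q^3 is a perfect cube, so E-series; the 5-jet and mu = 8 give E_8.

Type E_{8}, Milnor number mu = 8.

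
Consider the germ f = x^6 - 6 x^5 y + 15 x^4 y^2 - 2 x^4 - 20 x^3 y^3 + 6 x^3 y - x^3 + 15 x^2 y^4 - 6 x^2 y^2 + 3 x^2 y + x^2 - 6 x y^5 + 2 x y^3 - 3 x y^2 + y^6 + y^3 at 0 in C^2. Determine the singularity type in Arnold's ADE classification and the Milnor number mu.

The Hessian of f at 0 has rank 1. Corank 1: A-series; mu = 2 gives A_2.

Type A_2, Milnor number mu = 2.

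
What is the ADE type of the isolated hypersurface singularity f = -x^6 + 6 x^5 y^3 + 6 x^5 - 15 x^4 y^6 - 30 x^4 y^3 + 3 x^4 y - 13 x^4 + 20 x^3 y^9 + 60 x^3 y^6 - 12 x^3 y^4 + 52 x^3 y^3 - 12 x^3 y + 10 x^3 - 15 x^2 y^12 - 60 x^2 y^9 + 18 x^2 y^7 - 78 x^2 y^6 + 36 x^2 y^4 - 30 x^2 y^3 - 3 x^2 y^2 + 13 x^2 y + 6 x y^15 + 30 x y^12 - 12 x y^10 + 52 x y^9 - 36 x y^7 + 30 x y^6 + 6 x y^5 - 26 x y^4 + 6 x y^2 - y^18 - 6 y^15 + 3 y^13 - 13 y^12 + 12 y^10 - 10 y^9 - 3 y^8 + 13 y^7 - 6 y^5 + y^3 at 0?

The Hessian of f at 0 has rank 0. Corank 2; j^3 = (2*x + y)*(5*x^2 + 4*x*y + y^2) splits into three distinct lines over C (the quadratic factor has nonzero discriminant), so D_4.

D4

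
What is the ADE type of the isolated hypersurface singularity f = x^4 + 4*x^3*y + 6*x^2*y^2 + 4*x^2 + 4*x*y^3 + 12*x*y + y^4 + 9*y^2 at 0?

A3

The Hessian of f at 0 is [[8, 12], [12, 18]] with rank 1, so corank 1. A Groebner basis of the Jacobian ideal J(f) in C{x,y} is {y^3, x + 3*y/2}; counting standard monomials gives mu = 3. Corank 1: A-series; mu = 3 gives A_3.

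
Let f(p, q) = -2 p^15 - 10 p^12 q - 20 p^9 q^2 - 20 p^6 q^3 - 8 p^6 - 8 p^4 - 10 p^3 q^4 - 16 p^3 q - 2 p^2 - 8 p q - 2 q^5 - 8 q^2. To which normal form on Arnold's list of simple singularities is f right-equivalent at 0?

A_{4}

The Hessian of f at 0 is [[-4, -8], [-8, -16]] with rank 1, so corank 1. A Groebner basis of the Jacobian ideal J(f) in C{p,q} is {-p/16 + q^3 - q/8, p^2 - 4*q^2, p*q + 2*q^2}; counting standard monomials gives mu = 4. Corank 1: A-series; mu = 4 gives A_4.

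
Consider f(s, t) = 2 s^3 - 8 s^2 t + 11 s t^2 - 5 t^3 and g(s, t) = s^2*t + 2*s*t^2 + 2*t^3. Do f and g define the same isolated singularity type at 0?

Yes.

The Hessian of f at 0 has rank 0. Corank 2; j^3 = (s - t)*(2*s^2 - 6*s*t + 5*t^2) splits into three distinct lines over C (the quadratic factor has nonzero discriminant), so D_4. The Hessian of g at 0 has rank 0. Corank 2; j^3 = t*(s^2 + 2*s*t + 2*t^2) splits into three distinct lines over C (the quadratic factor has nonzero discriminant), so D_4. Both have type D_4, hence right-equivalent.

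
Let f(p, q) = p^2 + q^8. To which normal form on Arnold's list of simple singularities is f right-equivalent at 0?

A7

The Hessian of f at 0 has rank 1. Corank 1: A-series; mu = 7 gives A_7.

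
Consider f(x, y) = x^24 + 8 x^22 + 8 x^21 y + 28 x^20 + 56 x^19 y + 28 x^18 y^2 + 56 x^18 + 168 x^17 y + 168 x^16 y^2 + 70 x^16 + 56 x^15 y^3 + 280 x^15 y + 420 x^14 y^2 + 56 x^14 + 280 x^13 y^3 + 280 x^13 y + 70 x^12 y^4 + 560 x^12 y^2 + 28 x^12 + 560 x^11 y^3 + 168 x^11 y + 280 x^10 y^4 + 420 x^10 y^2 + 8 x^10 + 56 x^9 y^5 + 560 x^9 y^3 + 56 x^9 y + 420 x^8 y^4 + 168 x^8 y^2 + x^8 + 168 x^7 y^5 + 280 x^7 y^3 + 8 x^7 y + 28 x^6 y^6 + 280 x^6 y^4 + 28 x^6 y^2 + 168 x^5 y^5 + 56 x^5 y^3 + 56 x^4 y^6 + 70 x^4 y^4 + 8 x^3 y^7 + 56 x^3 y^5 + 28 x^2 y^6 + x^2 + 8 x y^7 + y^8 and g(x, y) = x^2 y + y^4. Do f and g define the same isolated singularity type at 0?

No.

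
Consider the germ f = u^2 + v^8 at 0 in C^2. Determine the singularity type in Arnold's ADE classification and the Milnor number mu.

The Hessian of f at 0 has rank 1. Corank 1: A-series; mu = 7 gives A_7.

Type A7, Milnor number mu = 7.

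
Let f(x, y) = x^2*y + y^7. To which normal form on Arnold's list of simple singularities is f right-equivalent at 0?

D_8

The Hessian of f at 0 has rank 0. Corank 2; j^3 = x^2*y has shape L^2 M (L != M), so D-series; mu = 8 gives D_8.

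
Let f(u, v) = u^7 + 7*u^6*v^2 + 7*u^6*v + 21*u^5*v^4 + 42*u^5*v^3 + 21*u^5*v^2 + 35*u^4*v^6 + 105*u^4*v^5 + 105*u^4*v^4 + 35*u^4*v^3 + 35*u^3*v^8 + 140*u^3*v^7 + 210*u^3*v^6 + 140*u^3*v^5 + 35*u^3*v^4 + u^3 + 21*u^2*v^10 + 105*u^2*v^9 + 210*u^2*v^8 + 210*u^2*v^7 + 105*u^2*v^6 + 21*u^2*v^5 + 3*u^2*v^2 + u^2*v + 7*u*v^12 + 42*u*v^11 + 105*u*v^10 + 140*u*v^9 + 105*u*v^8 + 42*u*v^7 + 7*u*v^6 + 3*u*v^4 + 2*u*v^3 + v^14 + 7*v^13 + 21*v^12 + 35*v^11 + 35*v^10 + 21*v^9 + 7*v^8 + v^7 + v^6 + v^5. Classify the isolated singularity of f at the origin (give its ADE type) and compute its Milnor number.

The Hessian of f at 0 has rank 0. Corank 2; j^3 = u^2*(u + v) has shape L^2 M (L != M), so D-series; mu = 8 gives D_8.

Type D8, Milnor number mu = 8.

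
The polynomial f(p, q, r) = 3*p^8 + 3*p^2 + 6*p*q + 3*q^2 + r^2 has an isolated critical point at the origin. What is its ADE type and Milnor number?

The Hessian of f at 0 is [[6, 6, 0], [6, 6, 0], [0, 0, 2]] with rank 2, so corank 1. A Groebner basis of the Jacobian ideal J(f) in C{p,q,r} is {q^7, p + q, r}; counting standard monomials gives mu = 7. Corank 1: A-series; mu = 7 gives A_7.

Type A7, Milnor number mu = 7.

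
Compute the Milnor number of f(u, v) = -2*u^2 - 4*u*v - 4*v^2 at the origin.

1

The Hessian of f at 0 has rank 2. Corank 0: nondegenerate Morse point, so A_1.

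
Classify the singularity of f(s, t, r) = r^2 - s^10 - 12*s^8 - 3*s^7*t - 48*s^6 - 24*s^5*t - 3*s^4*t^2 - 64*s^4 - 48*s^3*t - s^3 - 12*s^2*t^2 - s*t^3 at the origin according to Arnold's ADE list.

E7

The Hessian of f at 0 has rank 1. Corank 2; j^3 = -s^3 is a perfect cube, so E-series; the 4-jet and mu = 7 give E_7.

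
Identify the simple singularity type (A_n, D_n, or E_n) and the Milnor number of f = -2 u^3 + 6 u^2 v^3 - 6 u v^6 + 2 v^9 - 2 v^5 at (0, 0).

Type E_8, Milnor number mu = 8.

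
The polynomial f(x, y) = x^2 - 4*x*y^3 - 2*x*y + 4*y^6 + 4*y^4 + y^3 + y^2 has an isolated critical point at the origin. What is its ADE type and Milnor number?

The Hessian of f at 0 has rank 1. Corank 1: A-series; mu = 2 gives A_2.

Type A_{2}, Milnor number mu = 2.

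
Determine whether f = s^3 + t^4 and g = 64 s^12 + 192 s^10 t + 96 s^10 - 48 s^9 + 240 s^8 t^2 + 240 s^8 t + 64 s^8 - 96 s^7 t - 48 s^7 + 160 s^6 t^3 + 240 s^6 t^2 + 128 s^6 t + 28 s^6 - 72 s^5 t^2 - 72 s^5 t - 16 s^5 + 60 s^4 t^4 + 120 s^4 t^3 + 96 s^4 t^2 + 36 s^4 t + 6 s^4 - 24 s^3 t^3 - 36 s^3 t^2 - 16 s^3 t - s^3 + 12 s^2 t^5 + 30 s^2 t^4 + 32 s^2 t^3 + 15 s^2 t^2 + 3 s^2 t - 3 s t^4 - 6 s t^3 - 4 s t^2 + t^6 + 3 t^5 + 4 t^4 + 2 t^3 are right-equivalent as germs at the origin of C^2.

No.

The Hessian of f at 0 is [[0, 0], [0, 0]] with rank 0, so corank 2. A Groebner basis of the Jacobian ideal J(f) in C{s,t} is {t^3, s^2}; counting standard monomials gives mu = 6. Corank 2; j^3 = s^3 is a perfect cube, so E-series; the 4-jet and mu = 6 give E_6. The Hessian of g at 0 is [[0, 0], [0, 0]] with rank 0, so corank 2. A Groebner basis of the Jacobian ideal J(g) in C{s,t} is {t^3, s^2 - 2*t^2/3, s*t - t^2}; counting standard monomials gives mu = 4. Corank 2; j^3 = -(s - t)*(s^2 - 2*s*t + 2*t^2) splits into three distinct lines over C (the quadratic factor has nonzero discriminant), so D_4. f is E_6 but g is D_4, hence not right-equivalent.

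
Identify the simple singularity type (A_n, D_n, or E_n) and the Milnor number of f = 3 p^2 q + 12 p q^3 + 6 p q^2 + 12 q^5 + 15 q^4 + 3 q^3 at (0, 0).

Type D5, Milnor number mu = 5.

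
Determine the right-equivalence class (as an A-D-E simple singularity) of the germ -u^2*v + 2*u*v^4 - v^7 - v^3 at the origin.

D_{4}

The Hessian of f at 0 is [[0, 0], [0, 0]] with rank 0, so corank 2. A Groebner basis of the Jacobian ideal J(f) in C{u,v} is {v^3, u^2 + 3*v^2, u*v}; counting standard monomials gives mu = 4. Corank 2; j^3 = -v*(u^2 + v^2) splits into three distinct lines over C (the quadratic factor has nonzero discriminant), so D_4.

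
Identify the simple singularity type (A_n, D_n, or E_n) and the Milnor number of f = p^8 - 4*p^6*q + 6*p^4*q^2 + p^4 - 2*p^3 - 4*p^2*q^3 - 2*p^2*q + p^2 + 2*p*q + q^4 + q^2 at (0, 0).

The Hessian of f at 0 is [[2, 2], [2, 2]] with rank 1, so corank 1. A Groebner basis of the Jacobian ideal J(f) in C{p,q} is {p^2 - p - q, p*q + p + q, -p + q^2 - q}; counting standard monomials gives mu = 3. Corank 1: A-series; mu = 3 gives A_3.

Type A_3, Milnor number mu = 3.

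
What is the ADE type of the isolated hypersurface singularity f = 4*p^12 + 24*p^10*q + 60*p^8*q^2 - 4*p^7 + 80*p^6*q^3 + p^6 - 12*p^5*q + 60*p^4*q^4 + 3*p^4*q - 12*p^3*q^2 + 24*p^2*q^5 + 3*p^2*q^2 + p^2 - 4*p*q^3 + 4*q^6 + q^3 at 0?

The Hessian of f at 0 has rank 1. Corank 1: A-series; mu = 2 gives A_2.

A2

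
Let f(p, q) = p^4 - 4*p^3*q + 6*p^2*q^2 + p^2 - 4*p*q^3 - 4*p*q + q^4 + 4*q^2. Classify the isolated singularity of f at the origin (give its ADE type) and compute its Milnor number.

Type A3, Milnor number mu = 3.

The Hessian of f at 0 is [[2, -4], [-4, 8]] with rank 1, so corank 1. A Groebner basis of the Jacobian ideal J(f) in C{p,q} is {q^3, p - 2*q}; counting standard monomials gives mu = 3. Corank 1: A-series; mu = 3 gives A_3.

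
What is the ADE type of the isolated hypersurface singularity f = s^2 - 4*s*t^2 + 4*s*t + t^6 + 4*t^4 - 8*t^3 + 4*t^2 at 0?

The Hessian of f at 0 is [[2, 4], [4, 8]] with rank 1, so corank 1. A Groebner basis of the Jacobian ideal J(f) in C{s,t} is {s^3 - 6*s^2 - 20*s*t - 8*s - 16*t, s^2*t + 2*s^2 + 6*s*t + 2*s + 4*t, -s/2 + t^2 - t}; counting standard monomials gives mu = 5. Corank 1: A-series; mu = 5 gives A_5.

A_{5}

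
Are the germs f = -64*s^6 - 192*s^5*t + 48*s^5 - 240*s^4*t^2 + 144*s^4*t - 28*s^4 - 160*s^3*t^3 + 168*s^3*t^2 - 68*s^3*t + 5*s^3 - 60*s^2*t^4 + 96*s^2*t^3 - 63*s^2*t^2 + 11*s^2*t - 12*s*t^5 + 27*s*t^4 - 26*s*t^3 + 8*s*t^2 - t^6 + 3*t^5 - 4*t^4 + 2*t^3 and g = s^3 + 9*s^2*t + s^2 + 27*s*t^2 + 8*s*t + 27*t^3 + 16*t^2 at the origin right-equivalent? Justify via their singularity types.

No.

The Hessian of f at 0 is [[0, 0], [0, 0]] with rank 0, so corank 2. A Groebner basis of the Jacobian ideal J(f) in C{s,t} is {t^3, s^2 + 2*t^2, s*t - t^2}; counting standard monomials gives mu = 4. Corank 2; j^3 = (s + t)*(5*s^2 + 6*s*t + 2*t^2) splits into three distinct lines over C (the quadratic factor has nonzero discriminant), so D_4. The Hessian of g at 0 is [[2, 8], [8, 32]] with rank 1, so corank 1. A Groebner basis of the Jacobian ideal J(g) in C{s,t} is {t^2, s + 4*t}; counting standard monomials gives mu = 2. Corank 1: A-series; mu = 2 gives A_2. f is D_4 but g is A_2, hence not right-equivalent.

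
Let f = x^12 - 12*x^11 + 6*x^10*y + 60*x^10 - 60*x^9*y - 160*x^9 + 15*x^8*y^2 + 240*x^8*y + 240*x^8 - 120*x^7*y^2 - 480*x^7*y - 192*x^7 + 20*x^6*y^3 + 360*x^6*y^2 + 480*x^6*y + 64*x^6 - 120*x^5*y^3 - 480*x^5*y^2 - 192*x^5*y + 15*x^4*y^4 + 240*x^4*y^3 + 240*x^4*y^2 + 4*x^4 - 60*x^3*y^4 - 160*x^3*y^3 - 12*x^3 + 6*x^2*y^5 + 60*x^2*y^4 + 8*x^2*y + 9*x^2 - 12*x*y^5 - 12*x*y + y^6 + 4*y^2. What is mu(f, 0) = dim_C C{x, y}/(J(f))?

5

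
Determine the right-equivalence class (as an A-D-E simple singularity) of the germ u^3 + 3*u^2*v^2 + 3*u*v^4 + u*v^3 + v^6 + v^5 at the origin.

E_7

The Hessian of f at 0 has rank 0. Corank 2; j^3 = u^3 is a perfect cube, so E-series; the 4-jet and mu = 7 give E_7.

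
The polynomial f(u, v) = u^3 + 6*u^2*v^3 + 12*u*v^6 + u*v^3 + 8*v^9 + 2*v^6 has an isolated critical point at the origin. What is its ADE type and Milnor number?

Type E_7, Milnor number mu = 7.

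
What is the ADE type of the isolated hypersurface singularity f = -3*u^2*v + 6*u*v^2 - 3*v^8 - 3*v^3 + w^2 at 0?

The Hessian of f at 0 is [[0, 0, 0], [0, 0, 0], [0, 0, 2]] with rank 1, so corank 2. A Groebner basis of the Jacobian ideal J(f) in C{u,v,w} is {u^2/8 + v^7 - v^2/8, u^3 - v^3, u*v - v^2, w}; counting standard monomials gives mu = 9. Corank 2; j^3 = -3*v*(u - v)^2 has shape L^2 M (L != M), so D-series; mu = 9 gives D_9.

D9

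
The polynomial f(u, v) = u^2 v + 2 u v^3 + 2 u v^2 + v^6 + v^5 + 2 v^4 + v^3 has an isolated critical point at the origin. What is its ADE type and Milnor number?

Type D7, Milnor number mu = 7.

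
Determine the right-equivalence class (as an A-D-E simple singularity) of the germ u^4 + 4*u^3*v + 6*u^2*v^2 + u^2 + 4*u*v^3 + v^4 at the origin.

The Hessian of f at 0 has rank 1. Corank 1: A-series; mu = 3 gives A_3.

A_3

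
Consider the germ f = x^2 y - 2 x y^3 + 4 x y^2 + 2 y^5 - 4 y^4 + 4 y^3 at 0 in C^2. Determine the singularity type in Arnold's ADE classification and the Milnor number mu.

Type D6, Milnor number mu = 6.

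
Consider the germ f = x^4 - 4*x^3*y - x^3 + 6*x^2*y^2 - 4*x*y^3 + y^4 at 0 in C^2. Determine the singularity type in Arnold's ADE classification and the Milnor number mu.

Type E_{6}, Milnor number mu = 6.

The Hessian of f at 0 is [[0, 0], [0, 0]] with rank 0, so corank 2. A Groebner basis of the Jacobian ideal J(f) in C{x,y} is {y^4, x*y^2 - y^3/3, x^2}; counting standard monomials gives mu = 6. Corank 2; j^3 = -x^3 is a perfect cube, so E-series; the 4-jet and mu = 6 give E_6.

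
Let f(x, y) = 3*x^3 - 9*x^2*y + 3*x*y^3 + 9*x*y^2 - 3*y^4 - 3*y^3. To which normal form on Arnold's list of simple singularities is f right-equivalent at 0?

The Hessian of f at 0 has rank 0. Corank 2; j^3 = 3*(x - y)^3 is a perfect cube, so E-series; the 4-jet and mu = 7 give E_7.

E_{7}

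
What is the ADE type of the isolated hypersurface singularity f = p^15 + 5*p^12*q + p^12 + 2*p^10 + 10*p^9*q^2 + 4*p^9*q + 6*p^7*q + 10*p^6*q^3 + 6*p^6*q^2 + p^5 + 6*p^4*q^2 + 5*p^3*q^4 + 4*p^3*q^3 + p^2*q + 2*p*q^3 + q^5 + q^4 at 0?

D_5

The Hessian of f at 0 is [[0, 0], [0, 0]] with rank 0, so corank 2. A Groebner basis of the Jacobian ideal J(f) in C{p,q} is {p*q^2, p*q + q^3, p^2 - 4*p*q}; counting standard monomials gives mu = 5. Corank 2; j^3 = p^2*q has shape L^2 M (L != M), so D-series; mu = 5 gives D_5.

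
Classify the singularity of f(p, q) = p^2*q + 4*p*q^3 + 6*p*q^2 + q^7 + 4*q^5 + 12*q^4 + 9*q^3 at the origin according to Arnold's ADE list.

D_8

The Hessian of f at 0 has rank 0. Corank 2; j^3 = q*(p + 3*q)^2 has shape L^2 M (L != M), so D-series; mu = 8 gives D_8.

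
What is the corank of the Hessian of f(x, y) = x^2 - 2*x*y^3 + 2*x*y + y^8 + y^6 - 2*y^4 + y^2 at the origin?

Hessian at 0 has rank 1.

1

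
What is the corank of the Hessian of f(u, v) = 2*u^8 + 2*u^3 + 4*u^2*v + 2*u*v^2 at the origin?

The Hessian at 0 is [[0, 0], [0, 0]] of rank 0; hence corank 2.

2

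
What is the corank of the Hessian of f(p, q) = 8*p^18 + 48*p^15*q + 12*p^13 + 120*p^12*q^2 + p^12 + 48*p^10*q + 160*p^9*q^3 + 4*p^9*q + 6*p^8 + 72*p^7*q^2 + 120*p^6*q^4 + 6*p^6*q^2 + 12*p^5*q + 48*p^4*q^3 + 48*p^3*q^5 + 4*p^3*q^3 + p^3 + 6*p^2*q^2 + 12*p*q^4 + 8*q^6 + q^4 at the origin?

2

Hessian at 0 has rank 0.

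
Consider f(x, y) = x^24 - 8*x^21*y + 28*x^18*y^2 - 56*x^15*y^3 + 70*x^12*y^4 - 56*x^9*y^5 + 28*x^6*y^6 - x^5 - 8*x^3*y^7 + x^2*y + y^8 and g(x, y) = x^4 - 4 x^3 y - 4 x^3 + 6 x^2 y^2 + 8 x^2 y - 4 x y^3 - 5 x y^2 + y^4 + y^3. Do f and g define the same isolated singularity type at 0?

The Hessian of f at 0 is [[0, 0], [0, 0]] with rank 0, so corank 2. A Groebner basis of the Jacobian ideal J(f) in C{x,y} is {x^2/8 + y^7, x^3, x*y}; counting standard monomials gives mu = 9. Corank 2; j^3 = x^2*y has shape L^2 M (L != M), so D-series; mu = 9 gives D_9. The Hessian of g at 0 is [[0, 0], [0, 0]] with rank 0, so corank 2. A Groebner basis of the Jacobian ideal J(g) in C{x,y} is {x*y^2 + 2*x*y - y^2, 4*x*y + y^3 - 2*y^2, x^2 - 3*x*y/2 + y^2/2}; counting standard monomials gives mu = 5. Corank 2; j^3 = -(x - y)*(2*x - y)^2 has shape L^2 M (L != M), so D-series; mu = 5 gives D_5. f is D_9 but g is D_5, hence not right-equivalent.

No.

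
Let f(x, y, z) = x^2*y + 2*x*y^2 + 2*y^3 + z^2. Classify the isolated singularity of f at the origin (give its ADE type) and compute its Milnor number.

Type D_4, Milnor number mu = 4.

The Hessian of f at 0 has rank 1. Corank 2; j^3 = y*(x^2 + 2*x*y + 2*y^2) splits into three distinct lines over C (the quadratic factor has nonzero discriminant), so D_4.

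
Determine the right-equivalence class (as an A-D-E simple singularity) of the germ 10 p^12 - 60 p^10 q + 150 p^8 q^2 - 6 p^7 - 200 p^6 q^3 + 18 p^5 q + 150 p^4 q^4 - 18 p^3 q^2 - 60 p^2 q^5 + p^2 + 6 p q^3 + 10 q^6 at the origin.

The Hessian of f at 0 is [[2, 0], [0, 0]] with rank 1, so corank 1. A Groebner basis of the Jacobian ideal J(f) in C{p,q} is {p*q^2, p/3 + q^3, p^2}; counting standard monomials gives mu = 5. Corank 1: A-series; mu = 5 gives A_5.

A_{5}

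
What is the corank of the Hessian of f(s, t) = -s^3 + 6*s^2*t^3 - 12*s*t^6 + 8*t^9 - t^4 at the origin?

The Hessian at 0 is [[0, 0], [0, 0]] of rank 0; hence corank 2.

2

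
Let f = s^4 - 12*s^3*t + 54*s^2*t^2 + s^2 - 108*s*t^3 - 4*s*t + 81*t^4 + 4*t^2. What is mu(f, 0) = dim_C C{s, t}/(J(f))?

The Hessian of f at 0 is [[2, -4], [-4, 8]] with rank 1, so corank 1. A Groebner basis of the Jacobian ideal J(f) in C{s,t} is {t^3, s - 2*t}; counting standard monomials gives mu = 3. Corank 1: A-series; mu = 3 gives A_3.

3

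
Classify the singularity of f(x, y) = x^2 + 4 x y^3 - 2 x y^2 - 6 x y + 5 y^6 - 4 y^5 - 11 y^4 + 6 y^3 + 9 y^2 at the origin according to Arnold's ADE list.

The Hessian of f at 0 has rank 1. Corank 1: A-series; mu = 5 gives A_5.

A_{5}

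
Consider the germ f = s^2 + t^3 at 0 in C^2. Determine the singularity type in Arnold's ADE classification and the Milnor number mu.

The Hessian of f at 0 is [[2, 0], [0, 0]] with rank 1, so corank 1. A Groebner basis of the Jacobian ideal J(f) in C{s,t} is {t^2, s}; counting standard monomials gives mu = 2. Corank 1: A-series; mu = 2 gives A_2.

Type A2, Milnor number mu = 2.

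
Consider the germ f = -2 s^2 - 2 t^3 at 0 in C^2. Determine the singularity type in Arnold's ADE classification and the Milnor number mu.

The Hessian of f at 0 is [[-4, 0], [0, 0]] with rank 1, so corank 1. A Groebner basis of the Jacobian ideal J(f) in C{s,t} is {t^2, s}; counting standard monomials gives mu = 2. Corank 1: A-series; mu = 2 gives A_2.

Type A_2, Milnor number mu = 2.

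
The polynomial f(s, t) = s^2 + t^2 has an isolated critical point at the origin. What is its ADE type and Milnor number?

The Hessian of f at 0 is [[2, 0], [0, 2]] with rank 2, so corank 0. A Groebner basis of the Jacobian ideal J(f) in C{s,t} is {s, t}; counting standard monomials gives mu = 1. Corank 0: nondegenerate Morse point, so A_1.

Type A1, Milnor number mu = 1.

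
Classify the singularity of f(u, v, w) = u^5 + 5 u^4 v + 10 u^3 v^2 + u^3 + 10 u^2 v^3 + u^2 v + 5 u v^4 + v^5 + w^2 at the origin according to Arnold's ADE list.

The Hessian of f at 0 has rank 1. Corank 2; j^3 = u^2*(u + v) has shape L^2 M (L != M), so D-series; mu = 6 gives D_6.

D_{6}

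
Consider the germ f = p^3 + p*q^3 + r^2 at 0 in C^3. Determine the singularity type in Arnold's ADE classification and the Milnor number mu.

The Hessian of f at 0 has rank 1. Corank 2; j^3 = p^3 is a perfect cube, so E-series; the 4-jet and mu = 7 give E_7.

Type E_{7}, Milnor number mu = 7.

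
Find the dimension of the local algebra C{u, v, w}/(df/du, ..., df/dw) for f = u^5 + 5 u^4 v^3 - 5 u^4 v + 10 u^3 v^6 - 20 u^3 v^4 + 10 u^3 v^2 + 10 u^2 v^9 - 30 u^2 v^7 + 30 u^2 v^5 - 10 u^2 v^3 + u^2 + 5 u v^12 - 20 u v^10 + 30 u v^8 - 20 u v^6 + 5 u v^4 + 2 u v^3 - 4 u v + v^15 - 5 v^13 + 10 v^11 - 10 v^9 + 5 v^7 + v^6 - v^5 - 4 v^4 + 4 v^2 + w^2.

4

The Hessian of f at 0 has rank 2. Corank 1: A-series; mu = 4 gives A_4.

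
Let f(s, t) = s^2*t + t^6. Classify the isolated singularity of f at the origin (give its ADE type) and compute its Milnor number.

The Hessian of f at 0 is [[0, 0], [0, 0]] with rank 0, so corank 2. A Groebner basis of the Jacobian ideal J(f) in C{s,t} is {s^2/6 + t^5, s^3, s*t}; counting standard monomials gives mu = 7. Corank 2; j^3 = s^2*t has shape L^2 M (L != M), so D-series; mu = 7 gives D_7.

Type D_{7}, Milnor number mu = 7.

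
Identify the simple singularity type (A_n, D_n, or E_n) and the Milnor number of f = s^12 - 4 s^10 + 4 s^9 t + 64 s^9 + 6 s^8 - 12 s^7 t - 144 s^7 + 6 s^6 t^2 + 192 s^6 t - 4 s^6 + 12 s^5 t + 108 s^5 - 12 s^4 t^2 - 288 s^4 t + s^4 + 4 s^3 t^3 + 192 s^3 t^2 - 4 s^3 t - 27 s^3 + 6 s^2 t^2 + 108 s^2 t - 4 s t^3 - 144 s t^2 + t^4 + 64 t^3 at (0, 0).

The Hessian of f at 0 is [[0, 0], [0, 0]] with rank 0, so corank 2. A Groebner basis of the Jacobian ideal J(f) in C{s,t} is {t^4, s*t^2 - 11*t^3/9, s^2 - 8*s*t/3 + 16*t^2/9}; counting standard monomials gives mu = 6. Corank 2; j^3 = -(3*s - 4*t)^3 is a perfect cube, so E-series; the 4-jet and mu = 6 give E_6.

Type E6, Milnor number mu = 6.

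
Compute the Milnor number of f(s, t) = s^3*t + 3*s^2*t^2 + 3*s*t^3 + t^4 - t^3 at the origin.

The Hessian of f at 0 is [[0, 0], [0, 0]] with rank 0, so corank 2. A Groebner basis of the Jacobian ideal J(f) in C{s,t} is {s^3 - 3*s*t^2 - 3*t^2, s^2*t + 2*s*t^2, t^3}; counting standard monomials gives mu = 7. Corank 2; j^3 = -t^3 is a perfect cube, so E-series; the 4-jet and mu = 7 give E_7.

7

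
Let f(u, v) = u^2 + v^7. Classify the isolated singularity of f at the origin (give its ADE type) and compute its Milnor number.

The Hessian of f at 0 is [[2, 0], [0, 0]] with rank 1, so corank 1. A Groebner basis of the Jacobian ideal J(f) in C{u,v} is {v^6, u}; counting standard monomials gives mu = 6. Corank 1: A-series; mu = 6 gives A_6.

Type A6, Milnor number mu = 6.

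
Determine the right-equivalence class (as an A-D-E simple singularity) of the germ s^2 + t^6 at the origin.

A_{5}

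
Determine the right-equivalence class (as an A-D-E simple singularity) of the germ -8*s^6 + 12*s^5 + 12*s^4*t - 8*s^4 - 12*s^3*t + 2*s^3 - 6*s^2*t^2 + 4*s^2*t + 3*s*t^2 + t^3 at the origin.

The Hessian of f at 0 is [[0, 0], [0, 0]] with rank 0, so corank 2. A Groebner basis of the Jacobian ideal J(f) in C{s,t} is {t^3, s^2 - 3*t^2/2, s*t + 3*t^2/2}; counting standard monomials gives mu = 4. Corank 2; j^3 = (s + t)*(2*s^2 + 2*s*t + t^2) splits into three distinct lines over C (the quadratic factor has nonzero discriminant), so D_4.

D_{4}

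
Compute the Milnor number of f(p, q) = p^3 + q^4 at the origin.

The Hessian of f at 0 is [[0, 0], [0, 0]] with rank 0, so corank 2. A Groebner basis of the Jacobian ideal J(f) in C{p,q} is {q^3, p^2}; counting standard monomials gives mu = 6. Corank 2; j^3 = p^3 is a perfect cube, so E-series; the 4-jet and mu = 6 give E_6.

6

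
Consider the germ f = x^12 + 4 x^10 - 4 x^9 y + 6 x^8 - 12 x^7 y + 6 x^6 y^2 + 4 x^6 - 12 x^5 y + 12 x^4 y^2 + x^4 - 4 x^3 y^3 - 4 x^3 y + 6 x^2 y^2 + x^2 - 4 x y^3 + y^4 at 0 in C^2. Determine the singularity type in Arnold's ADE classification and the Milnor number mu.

The Hessian of f at 0 is [[2, 0], [0, 0]] with rank 1, so corank 1. A Groebner basis of the Jacobian ideal J(f) in C{x,y} is {y^3, x}; counting standard monomials gives mu = 3. Corank 1: A-series; mu = 3 gives A_3.

Type A_3, Milnor number mu = 3.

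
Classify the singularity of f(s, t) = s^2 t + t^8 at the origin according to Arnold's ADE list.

The Hessian of f at 0 has rank 0. Corank 2; j^3 = s^2*t has shape L^2 M (L != M), so D-series; mu = 9 gives D_9.

D9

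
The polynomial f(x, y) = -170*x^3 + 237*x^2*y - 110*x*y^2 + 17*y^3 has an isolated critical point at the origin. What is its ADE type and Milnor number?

Type D4, Milnor number mu = 4.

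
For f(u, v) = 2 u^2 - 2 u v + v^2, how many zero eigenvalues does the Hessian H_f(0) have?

0

The Hessian at 0 is [[4, -2], [-2, 2]] of rank 2; hence corank 0.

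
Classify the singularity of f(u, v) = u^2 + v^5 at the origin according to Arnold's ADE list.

A_4

The Hessian of f at 0 has rank 1. Corank 1: A-series; mu = 4 gives A_4.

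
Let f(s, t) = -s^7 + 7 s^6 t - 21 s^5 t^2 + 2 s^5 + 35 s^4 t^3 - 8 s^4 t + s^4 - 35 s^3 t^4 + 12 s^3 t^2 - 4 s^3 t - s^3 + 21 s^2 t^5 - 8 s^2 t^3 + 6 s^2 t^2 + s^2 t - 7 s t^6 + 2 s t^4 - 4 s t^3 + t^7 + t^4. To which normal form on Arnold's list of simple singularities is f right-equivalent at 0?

The Hessian of f at 0 has rank 0. Corank 2; j^3 = -s^2*(s - t) has shape L^2 M (L != M), so D-series; mu = 5 gives D_5.

D_{5}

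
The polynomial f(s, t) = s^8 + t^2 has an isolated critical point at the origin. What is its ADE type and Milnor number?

Type A7, Milnor number mu = 7.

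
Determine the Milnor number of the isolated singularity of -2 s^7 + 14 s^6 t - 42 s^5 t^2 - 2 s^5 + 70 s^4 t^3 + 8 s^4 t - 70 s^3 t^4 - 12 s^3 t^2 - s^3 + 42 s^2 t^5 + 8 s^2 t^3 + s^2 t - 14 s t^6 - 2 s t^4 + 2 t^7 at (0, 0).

8

The Hessian of f at 0 is [[0, 0], [0, 0]] with rank 0, so corank 2. A Groebner basis of the Jacobian ideal J(f) in C{s,t} is {s^2/6 + s*t^3, 5*s^2/3 - s*t + t^4, s^3, s^2*t}; counting standard monomials gives mu = 8. Corank 2; j^3 = -s^2*(s - t) has shape L^2 M (L != M), so D-series; mu = 8 gives D_8.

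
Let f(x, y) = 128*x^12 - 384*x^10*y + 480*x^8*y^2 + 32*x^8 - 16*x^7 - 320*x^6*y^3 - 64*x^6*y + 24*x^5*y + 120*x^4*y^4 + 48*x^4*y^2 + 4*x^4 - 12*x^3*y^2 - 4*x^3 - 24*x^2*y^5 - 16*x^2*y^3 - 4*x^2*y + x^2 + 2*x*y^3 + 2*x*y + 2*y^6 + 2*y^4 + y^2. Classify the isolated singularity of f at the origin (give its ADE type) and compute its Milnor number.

Type A_{5}, Milnor number mu = 5.

The Hessian of f at 0 is [[2, 2], [2, 2]] with rank 1, so corank 1. A Groebner basis of the Jacobian ideal J(f) in C{x,y} is {x*y^2 + 32*x*y/19 + 5*x/19 + 22*y^2/19 + 5*y/19, -50*x*y/19 - 9*x/19 + y^3 - 32*y^2/19 - 9*y/19, x^2 + 2*x*y/19 - 8*x/19 - y^2/19 - 8*y/19}; counting standard monomials gives mu = 5. Corank 1: A-series; mu = 5 gives A_5.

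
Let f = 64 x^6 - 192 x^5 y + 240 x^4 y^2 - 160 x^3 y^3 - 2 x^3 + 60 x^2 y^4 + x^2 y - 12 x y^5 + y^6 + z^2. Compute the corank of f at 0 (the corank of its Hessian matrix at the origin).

The Hessian at 0 is [[0, 0, 0], [0, 0, 0], [0, 0, 2]] of rank 1; hence corank 2.

2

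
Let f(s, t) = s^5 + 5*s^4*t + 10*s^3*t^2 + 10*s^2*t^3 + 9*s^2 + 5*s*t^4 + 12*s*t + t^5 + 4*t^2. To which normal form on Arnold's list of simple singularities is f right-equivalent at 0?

A_{4}

The Hessian of f at 0 has rank 1. Corank 1: A-series; mu = 4 gives A_4.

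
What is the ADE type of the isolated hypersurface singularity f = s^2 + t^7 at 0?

A6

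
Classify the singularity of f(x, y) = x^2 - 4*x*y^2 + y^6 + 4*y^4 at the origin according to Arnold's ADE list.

A5

The Hessian of f at 0 has rank 1. Corank 1: A-series; mu = 5 gives A_5.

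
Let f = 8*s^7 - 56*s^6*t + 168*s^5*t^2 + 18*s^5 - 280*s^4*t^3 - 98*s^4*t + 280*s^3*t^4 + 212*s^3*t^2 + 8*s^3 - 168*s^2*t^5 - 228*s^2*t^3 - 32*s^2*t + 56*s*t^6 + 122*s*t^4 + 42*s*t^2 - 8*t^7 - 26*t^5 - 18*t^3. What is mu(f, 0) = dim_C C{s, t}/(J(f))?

The Hessian of f at 0 has rank 0. Corank 2; j^3 = 2*(s - t)*(2*s - 3*t)^2 has shape L^2 M (L != M), so D-series; mu = 6 gives D_6.

6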